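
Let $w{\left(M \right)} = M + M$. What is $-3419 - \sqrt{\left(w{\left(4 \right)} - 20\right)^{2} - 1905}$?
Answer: $-3419 - i \sqrt{1761} \approx -3419.0 - 41.964 i$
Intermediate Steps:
$w{\left(M \right)} = 2 M$
$-3419 - \sqrt{\left(w{\left(4 \right)} - 20\right)^{2} - 1905} = -3419 - \sqrt{\left(2 \cdot 4 - 20\right)^{2} - 1905} = -3419 - \sqrt{\left(8 - 20\right)^{2} - 1905} = -3419 - \sqrt{\left(-12\right)^{2} - 1905} = -3419 - \sqrt{144 - 1905} = -3419 - \sqrt{-1761} = -3419 - i \sqrt{1761}$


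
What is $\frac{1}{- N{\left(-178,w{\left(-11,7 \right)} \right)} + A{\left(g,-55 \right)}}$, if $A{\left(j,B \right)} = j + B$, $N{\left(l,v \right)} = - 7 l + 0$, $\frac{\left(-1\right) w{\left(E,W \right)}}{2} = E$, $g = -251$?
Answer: $- \frac{1}{1552} \approx -0.00064433$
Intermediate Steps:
$w{\left(E,W \right)} = - 2 E$
$N{\left(l,v \right)} = - 7 l$
$A{\left(j,B \right)} = B + j$
$\frac{1}{- N{\left(-178,w{\left(-11,7 \right)} \right)} + A{\left(g,-55 \right)}} = \frac{1}{- \left(-7\right) \left(-178\right) - 306} = \frac{1}{\left(-1\right) 1246 - 306} = \frac{1}{-1246 - 306} = \frac{1}{-1552} = - \frac{1}{1552}$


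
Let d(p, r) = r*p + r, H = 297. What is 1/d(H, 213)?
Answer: 1/63474 ≈ 1.5754e-5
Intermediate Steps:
d(p, r) = r + p*r (d(p, r) = p*r + r = r + p*r)
1/d(H, 213) = 1/(213*(1 + 297)) = 1/(213*298) = 1/63474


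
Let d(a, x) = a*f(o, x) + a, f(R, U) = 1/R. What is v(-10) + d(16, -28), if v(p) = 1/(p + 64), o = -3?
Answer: 577/54 ≈ 10.685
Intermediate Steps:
v(p) = 1/(64 + p)
d(a, x) = 2*a/3 (d(a, x) = a/(-3) + a = a*(-1/3) + a = -a/3 + a = 2*a/3)
v(-10) + d(16, -28) = 1/(64 - 10) + (2/3)*16 = 1/54 + 32/3 = 577/54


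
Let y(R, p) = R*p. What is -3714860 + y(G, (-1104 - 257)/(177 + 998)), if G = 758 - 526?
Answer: -4365276252/1175 ≈ -3.7151e+6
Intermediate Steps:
G = 232
-3714860 + y(G, (-1104 - 257)/(177 + 998)) = -3714860 + 232*((-1104 - 257)/(177 + 998)) = -3714860 + 232*(-1361/1175) = -3714860 - 315752/1175 = -4365276252/1175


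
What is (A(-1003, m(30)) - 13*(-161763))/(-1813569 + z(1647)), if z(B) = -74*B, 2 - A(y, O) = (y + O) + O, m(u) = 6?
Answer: -701304/645149 ≈ -1.0870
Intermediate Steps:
A(y, O) = 2 - y - 2*O (A(y, O) = 2 - ((y + O) + O) = 2 - ((O + y) + O) = 2 - (y + 2*O) = 2 + (-y - 2*O) = 2 - y - 2*O)
(A(-1003, m(30)) - 13*(-161763))/(-1813569 + z(1647)) = ((2 - 1*(-1003) - 2*6) - 13*(-161763))/(-1813569 - 74*1647) = ((2 + 1003 - 12) + 2102919)/(-1813569 - 121878) = (993 + 2102919)/(-1935447) = 2103912*(-1/1935447) = -701304/645149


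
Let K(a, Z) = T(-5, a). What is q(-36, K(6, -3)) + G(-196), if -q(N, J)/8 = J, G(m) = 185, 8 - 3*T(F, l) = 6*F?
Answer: 251/3 ≈ 83.667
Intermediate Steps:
T(F, l) = 8/3 - 2*F
K(a, Z) = 38/3 (K(a, Z) = 8/3 - 2*(-5) = 8/3 + 10 = 38/3)
q(N, J) = -8*J
q(-36, K(6, -3)) + G(-196) = -8*38/3 + 185 = -304/3 + 185 = 251/3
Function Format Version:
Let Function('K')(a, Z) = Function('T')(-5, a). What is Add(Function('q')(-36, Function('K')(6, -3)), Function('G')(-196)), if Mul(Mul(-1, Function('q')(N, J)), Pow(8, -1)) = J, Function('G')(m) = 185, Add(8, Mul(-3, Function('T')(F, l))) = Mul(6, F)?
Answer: Rational(251, 3) ≈ 83.667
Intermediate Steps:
Function('T')(F, l) = Add(Rational(8, 3), Mul(-2, F)) (Function('T')(F, l) = Add(Rational(8, 3), Mul(Rational(-1, 3), Mul(6, F))) = Add(Rational(8, 3), Mul(-2, F)))
Function('K')(a, Z) = Rational(38, 3) (Function('K')(a, Z) = Add(Rational(8, 3), Mul(-2, -5)) = Add(Rational(8, 3), 10) = Rational(38, 3))
Function('q')(N, J) = Mul(-8, J)
Add(Function('q')(-36, Function('K')(6, -3)), Function('G')(-196)) = Add(Mul(-8, Rational(38, 3)), 185) = Add(Rational(-304, 3), 185) = Rational(251, 3)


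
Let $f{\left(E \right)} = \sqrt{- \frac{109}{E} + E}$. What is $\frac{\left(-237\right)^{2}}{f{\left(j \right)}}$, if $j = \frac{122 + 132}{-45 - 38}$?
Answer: $\frac{18723 \sqrt{1607818730}}{76265} \approx 9843.9$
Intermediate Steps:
$j = - \frac{254}{83}$ ($j = \frac{254}{-83} = 254 \left(- \frac{1}{83}\right) = - \frac{254}{83} \approx -3.0602$)
$f{\left(E \right)} = \sqrt{E - \frac{109}{E}}$
$\frac{\left(-237\right)^{2}}{f{\left(j \right)}} = \frac{\left(-237\right)^{2}}{\sqrt{- \frac{254}{83} - \frac{109}{- \frac{254}{83}}}} = \frac{56169}{\sqrt{- \frac{254}{83} - - \frac{9047}{254}}} = \frac{56169}{\sqrt{- \frac{254}{83} + \frac{9047}{254}}} = \frac{56169}{\sqrt{\frac{686385}{21082}}} = \frac{56169}{\frac{3}{21082} \sqrt{1607818730}} = 56169 \frac{\sqrt{1607818730}}{228795} = \frac{18723 \sqrt{1607818730}}{76265}$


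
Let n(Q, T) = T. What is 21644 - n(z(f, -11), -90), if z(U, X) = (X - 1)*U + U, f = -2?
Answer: 21734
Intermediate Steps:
z(U, X) = U + U*(-1 + X) (z(U, X) = (-1 + X)*U + U = U*(-1 + X) + U = U + U*(-1 + X))
21644 - n(z(f, -11), -90) = 21644 - 1*(-90) = 21644 + 90 = 21734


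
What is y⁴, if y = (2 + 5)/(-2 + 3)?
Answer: 2401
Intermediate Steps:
y = 7 (y = 7/1 = 7*1 = 7)
y⁴ = 7⁴ = 2401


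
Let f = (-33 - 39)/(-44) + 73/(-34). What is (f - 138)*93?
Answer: -4817679/374 ≈ -12882.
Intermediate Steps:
f = -191/374 (f = -72*(-1/44) + 73*(-1/34) = 18/11 - 73/34 = -191/374 ≈ -0.51070)
(f - 138)*93 = (-191/374 - 138)*93 = -51803/374*93 = -4817679/374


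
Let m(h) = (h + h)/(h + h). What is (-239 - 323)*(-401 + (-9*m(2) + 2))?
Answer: 229296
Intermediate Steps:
m(h) = 1 (m(h) = (2*h)/((2*h)) = (2*h)*(1/(2*h)) = 1)
(-239 - 323)*(-401 + (-9*m(2) + 2)) = (-239 - 323)*(-401 + (-9*1 + 2)) = -562*(-401 + (-9 + 2)) = -562*(-401 - 7) = -562*(-408) = 229296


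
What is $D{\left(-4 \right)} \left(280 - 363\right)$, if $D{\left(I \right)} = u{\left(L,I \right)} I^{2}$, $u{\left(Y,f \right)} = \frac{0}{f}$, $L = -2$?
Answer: $0$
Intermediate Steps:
$u{\left(Y,f \right)} = 0$
$D{\left(I \right)} = 0$ ($D{\left(I \right)} = 0 I^{2} = 0$)
$D{\left(-4 \right)} \left(280 - 363\right) = 0 \left(280 - 363\right) = 0 \left(-83\right) = 0$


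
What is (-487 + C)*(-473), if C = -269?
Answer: 357588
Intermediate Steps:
(-487 + C)*(-473) = (-487 - 269)*(-473) = -756*(-473) = 357588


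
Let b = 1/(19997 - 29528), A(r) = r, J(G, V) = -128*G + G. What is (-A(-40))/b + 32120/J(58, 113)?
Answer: -1404122980/3683 ≈ -3.8124e+5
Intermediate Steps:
J(G, V) = -127*G
b = -1/9531 (b = 1/(-9531) = -1/9531 ≈ -0.00010492)
(-A(-40))/b + 32120/J(58, 113) = (-1*(-40))/(-1/9531) + 32120/((-127*58)) = 40*(-9531) + 32120/(-7366) = -381240 + 32120*(-1/7366) = -381240 - 16060/3683 = -1404122980/3683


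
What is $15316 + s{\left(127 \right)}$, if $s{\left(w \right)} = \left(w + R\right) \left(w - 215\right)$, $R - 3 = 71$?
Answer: $-2372$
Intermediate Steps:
$R = 74$ ($R = 3 + 71 = 74$)
$s{\left(w \right)} = \left(-215 + w\right) \left(74 + w\right)$ ($s{\left(w \right)} = \left(w + 74\right) \left(w - 215\right) = \left(74 + w\right) \left(-215 + w\right) = \left(-215 + w\right) \left(74 + w\right)$)
$15316 + s{\left(127 \right)} = 15316 - \left(33817 - 16129\right) = 15316 - 17688 = -2372$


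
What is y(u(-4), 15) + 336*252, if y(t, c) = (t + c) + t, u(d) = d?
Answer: 84679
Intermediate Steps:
y(t, c) = c + 2*t (y(t, c) = (c + t) + t = c + 2*t)
y(u(-4), 15) + 336*252 = (15 + 2*(-4)) + 336*252 = (15 - 8) + 84672 = 7 + 84672 = 84679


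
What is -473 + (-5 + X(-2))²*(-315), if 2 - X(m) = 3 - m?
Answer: -20633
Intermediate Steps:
X(m) = -1 + m (X(m) = 2 - (3 - m) = 2 + (-3 + m) = -1 + m)
-473 + (-5 + X(-2))²*(-315) = -473 + (-5 + (-1 - 2))²*(-315) = -473 + (-5 - 3)²*(-315) = -473 + (-8)²*(-315) = -473 + 64*(-315) = -473 - 20160 = -20633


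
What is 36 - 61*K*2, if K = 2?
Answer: -208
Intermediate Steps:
36 - 61*K*2 = 36 - 61*2*2 = 36 - 244 = -208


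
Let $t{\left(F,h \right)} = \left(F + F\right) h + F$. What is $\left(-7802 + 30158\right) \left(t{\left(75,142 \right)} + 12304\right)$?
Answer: $752927724$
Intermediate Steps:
$t{\left(F,h \right)} = F + 2 F h$ ($t{\left(F,h \right)} = 2 F h + F = F + 2 F h$)
$\left(-7802 + 30158\right) \left(t{\left(75,142 \right)} + 12304\right) = \left(-7802 + 30158\right) \left(75 \left(1 + 2 \cdot 142\right) + 12304\right) = 22356 \left(75 \left(1 + 284\right) + 12304\right) = 22356 \left(75 \cdot 285 + 12304\right) = 22356 \left(21375 + 12304\right) = 22356 \cdot 33679 = 752927724$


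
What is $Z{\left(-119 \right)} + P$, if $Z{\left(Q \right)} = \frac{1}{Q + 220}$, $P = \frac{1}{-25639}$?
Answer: $\frac{25538}{2589539} \approx 0.009862$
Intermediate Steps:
$P = - \frac{1}{25639} \approx -3.9003 \cdot 10^{-5}$
$Z{\left(Q \right)} = \frac{1}{220 + Q}$
$Z{\left(-119 \right)} + P = \frac{1}{220 - 119} - \frac{1}{25639} = \frac{1}{101} - \frac{1}{25639} = \frac{25538}{2589539}$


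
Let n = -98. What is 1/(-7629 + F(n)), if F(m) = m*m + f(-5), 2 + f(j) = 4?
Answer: 1/1977 ≈ 0.00050582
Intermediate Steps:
f(j) = 2 (f(j) = -2 + 4 = 2)
F(m) = 2 + m**2 (F(m) = m*m + 2 = m**2 + 2 = 2 + m**2)
1/(-7629 + F(n)) = 1/(-7629 + (2 + (-98)**2)) = 1/(-7629 + (2 + 9604)) = 1/(-7629 + 9606) = 1/1977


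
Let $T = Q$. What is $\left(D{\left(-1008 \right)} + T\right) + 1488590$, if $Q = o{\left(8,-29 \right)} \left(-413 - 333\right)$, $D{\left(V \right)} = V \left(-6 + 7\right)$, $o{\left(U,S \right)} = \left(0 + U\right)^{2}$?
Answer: $1439838$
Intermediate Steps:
$o{\left(U,S \right)} = U^{2}$
$D{\left(V \right)} = V$ ($D{\left(V \right)} = V 1 = V$)
$Q = -47744$ ($Q = 8^{2} \left(-413 - 333\right) = 64 \left(-746\right) = -47744$)
$T = -47744$
$\left(D{\left(-1008 \right)} + T\right) + 1488590 = \left(-1008 - 47744\right) + 1488590 = -48752 + 1488590 = 1439838$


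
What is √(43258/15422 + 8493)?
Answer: 4*√31572280817/7711 ≈ 92.173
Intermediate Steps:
√(43258/15422 + 8493) = √(43258*(1/15422) + 8493) = √(21629/7711 + 8493) = √(65511152/7711) = 4*√31572280817/7711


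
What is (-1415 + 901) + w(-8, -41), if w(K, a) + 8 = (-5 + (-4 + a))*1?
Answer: -572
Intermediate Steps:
w(K, a) = -17 + a (w(K, a) = -8 + (-5 + (-4 + a))*1 = -8 + (-9 + a)*1 = -8 + (-9 + a) = -17 + a)
(-1415 + 901) + w(-8, -41) = (-1415 + 901) + (-17 - 41) = -514 - 58 = -572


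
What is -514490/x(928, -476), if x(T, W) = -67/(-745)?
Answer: -383295050/67 ≈ -5.7208e+6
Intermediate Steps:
x(T, W) = 67/745 (x(T, W) = -67*(-1/745) = 67/745)
-514490/x(928, -476) = -514490/67/745 = -514490*745/67 = -383295050/67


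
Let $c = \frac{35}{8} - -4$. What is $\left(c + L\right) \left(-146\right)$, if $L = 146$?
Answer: $- \frac{90155}{4} \approx -22539.0$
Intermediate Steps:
$c = \frac{67}{8}$ ($c = 35 \cdot \frac{1}{8} + 4 = \frac{35}{8} + 4 = \frac{67}{8} \approx 8.375$)
$\left(c + L\right) \left(-146\right) = \left(\frac{67}{8} + 146\right) \left(-146\right) = \frac{1235}{8} \left(-146\right) = - \frac{90155}{4}$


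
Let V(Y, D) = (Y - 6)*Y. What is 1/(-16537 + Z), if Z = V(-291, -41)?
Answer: 1/69890 ≈ 1.4308e-5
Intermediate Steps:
V(Y, D) = Y*(-6 + Y) (V(Y, D) = (-6 + Y)*Y = Y*(-6 + Y))
Z = 86427 (Z = -291*(-6 - 291) = -291*(-297) = 86427)
1/(-16537 + Z) = 1/(-16537 + 86427) = 1/69890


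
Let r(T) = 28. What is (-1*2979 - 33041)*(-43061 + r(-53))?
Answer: 1550048660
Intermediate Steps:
(-1*2979 - 33041)*(-43061 + r(-53)) = (-1*2979 - 33041)*(-43061 + 28) = (-2979 - 33041)*(-43033) = -36020*(-43033) = 1550048660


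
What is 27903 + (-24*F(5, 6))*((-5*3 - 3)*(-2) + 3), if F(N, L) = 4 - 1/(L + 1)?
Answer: 170049/7 ≈ 24293.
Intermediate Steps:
F(N, L) = 4 - 1/(1 + L)
27903 + (-24*F(5, 6))*((-5*3 - 3)*(-2) + 3) = 27903 + (-24*(3 + 4*6)/(1 + 6))*((-5*3 - 3)*(-2) + 3) = 27903 + (-24*(3 + 24)/7)*((-15 - 3)*(-2) + 3) = 27903 + (-24*27/7)*(-18*(-2) + 3) = 27903 + (-24*27/7)*(36 + 3) = 27903 - 648/7*39 = 27903 - 25272/7 = 170049/7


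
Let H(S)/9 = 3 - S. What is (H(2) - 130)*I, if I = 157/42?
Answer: -18997/42 ≈ -452.31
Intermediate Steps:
H(S) = 27 - 9*S (H(S) = 9*(3 - S) = 27 - 9*S)
I = 157/42 (I = 157*(1/42) = 157/42 ≈ 3.7381)
(H(2) - 130)*I = ((27 - 9*2) - 130)*(157/42) = ((27 - 18) - 130)*(157/42) = (9 - 130)*(157/42) = -121*157/42 = -18997/42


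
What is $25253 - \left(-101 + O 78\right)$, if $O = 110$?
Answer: $16774$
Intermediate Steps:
$25253 - \left(-101 + O 78\right) = 25253 - \left(-101 + 110 \cdot 78\right) = 25253 - \left(-101 + 8580\right) = 25253 - 8479 = 16774$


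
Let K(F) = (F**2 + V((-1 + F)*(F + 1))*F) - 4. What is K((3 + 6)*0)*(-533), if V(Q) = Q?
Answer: 2132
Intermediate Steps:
K(F) = -4 + F**2 + F*(1 + F)*(-1 + F) (K(F) = (F**2 + ((-1 + F)*(F + 1))*F) - 4 = (F**2 + ((-1 + F)*(1 + F))*F) - 4 = (F**2 + ((1 + F)*(-1 + F))*F) - 4 = (F**2 + F*(1 + F)*(-1 + F)) - 4 = -4 + F**2 + F*(1 + F)*(-1 + F))
K((3 + 6)*0)*(-533) = (-4 + ((3 + 6)*0)**2 + ((3 + 6)*0)**3 - (3 + 6)*0)*(-533) = (-4 + (9*0)**2 + (9*0)**3 - 9*0)*(-533) = (-4 + 0**2 + 0**3 - 1*0)*(-533) = (-4 + 0 + 0 + 0)*(-533) = -4*(-533) = 2132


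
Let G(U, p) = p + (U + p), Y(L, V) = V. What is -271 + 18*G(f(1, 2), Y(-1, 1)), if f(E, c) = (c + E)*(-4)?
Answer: -451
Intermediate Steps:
f(E, c) = -4*E - 4*c (f(E, c) = (E + c)*(-4) = -4*E - 4*c)
G(U, p) = U + 2*p
-271 + 18*G(f(1, 2), Y(-1, 1)) = -271 + 18*((-4*1 - 4*2) + 2*1) = -271 + 18*((-4 - 8) + 2) = -271 + 18*(-12 + 2) = -271 + 18*(-10) = -271 - 180 = -451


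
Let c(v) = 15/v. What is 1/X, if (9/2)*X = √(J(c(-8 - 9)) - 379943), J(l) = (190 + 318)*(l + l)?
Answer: -9*I*√110062607/12948542 ≈ -0.0072919*I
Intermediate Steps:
J(l) = 1016*l (J(l) = 508*(2*l) = 1016*l)
X = 2*I*√110062607/153 (X = 2*√(1016*(15/(-8 - 9)) - 379943)/9 = 2*√(1016*(15/(-17)) - 379943)/9 = 2*√(1016*(15*(-1/17)) - 379943)/9 = 2*√(1016*(-15/17) - 379943)/9 = 2*√(-15240/17 - 379943)/9 = 2*√(-6474271/17)/9 = 2*(I*√110062607/17)/9 = 2*I*√110062607/153 ≈ 137.14*I)
1/X = 1/(2*I*√110062607/153) = -9*I*√110062607/12948542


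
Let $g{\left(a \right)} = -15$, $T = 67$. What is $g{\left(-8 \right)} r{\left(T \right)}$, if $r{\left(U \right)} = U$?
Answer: $-1005$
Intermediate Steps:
$g{\left(-8 \right)} r{\left(T \right)} = \left(-15\right) 67 = -1005$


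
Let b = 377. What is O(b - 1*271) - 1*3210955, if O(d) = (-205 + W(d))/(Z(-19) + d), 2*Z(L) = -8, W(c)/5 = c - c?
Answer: -327517615/102 ≈ -3.2110e+6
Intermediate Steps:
W(c) = 0 (W(c) = 5*(c - c) = 5*0 = 0)
Z(L) = -4 (Z(L) = (½)*(-8) = -4)
O(d) = -205/(-4 + d) (O(d) = (-205 + 0)/(-4 + d) = -205/(-4 + d))
O(b - 1*271) - 1*3210955 = -205/(-4 + (377 - 1*271)) - 1*3210955 = -205/(-4 + (377 - 271)) - 3210955 = -205/(-4 + 106) - 3210955 = -205/102 - 3210955 = -327517615/102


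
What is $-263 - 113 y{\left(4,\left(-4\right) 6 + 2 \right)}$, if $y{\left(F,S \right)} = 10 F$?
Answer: $-4783$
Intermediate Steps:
$-263 - 113 y{\left(4,\left(-4\right) 6 + 2 \right)} = -263 - 113 \cdot 10 \cdot 4 = -263 - 4520 = -4783$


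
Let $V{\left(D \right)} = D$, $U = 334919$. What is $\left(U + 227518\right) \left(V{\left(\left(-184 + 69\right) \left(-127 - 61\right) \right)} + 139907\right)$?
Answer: $90848761299$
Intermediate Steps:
$\left(U + 227518\right) \left(V{\left(\left(-184 + 69\right) \left(-127 - 61\right) \right)} + 139907\right) = \left(334919 + 227518\right) \left(\left(-184 + 69\right) \left(-127 - 61\right) + 139907\right) = 562437 \left(\left(-115\right) \left(-188\right) + 139907\right) = 562437 \left(21620 + 139907\right) = 562437 \cdot 161527 = 90848761299$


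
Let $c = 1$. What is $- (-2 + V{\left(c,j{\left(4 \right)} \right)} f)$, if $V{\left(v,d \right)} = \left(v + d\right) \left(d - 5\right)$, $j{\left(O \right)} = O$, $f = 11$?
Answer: $57$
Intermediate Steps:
$V{\left(v,d \right)} = \left(-5 + d\right) \left(d + v\right)$ ($V{\left(v,d \right)} = \left(d + v\right) \left(-5 + d\right) = \left(-5 + d\right) \left(d + v\right)$)
$- (-2 + V{\left(c,j{\left(4 \right)} \right)} f) = - (-2 + \left(4^{2} - 20 - 5 + 4 \cdot 1\right) 11) = - (-2 + \left(16 - 20 - 5 + 4\right) 11) = - (-2 - 55) = \left(-1\right) \left(-57\right) = 57$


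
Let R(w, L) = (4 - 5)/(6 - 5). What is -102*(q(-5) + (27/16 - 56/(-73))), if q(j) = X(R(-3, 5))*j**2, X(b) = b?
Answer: 1342983/584 ≈ 2299.6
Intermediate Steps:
R(w, L) = -1 (R(w, L) = -1/1 = -1*1 = -1)
q(j) = -j**2
-102*(q(-5) + (27/16 - 56/(-73))) = -102*(-1*(-5)**2 + (27/16 - 56/(-73))) = -102*(-1*25 + (27*(1/16) - 56*(-1/73))) = -102*(-25 + (27/16 + 56/73)) = -102*(-25 + 2867/1168) = -102*(-26333/1168) = 1342983/584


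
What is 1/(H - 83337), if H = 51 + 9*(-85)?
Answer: -1/84051 ≈ -1.1898e-5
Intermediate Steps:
H = -714 (H = 51 - 765 = -714)
1/(H - 83337) = 1/(-714 - 83337) = 1/(-84051) = -1/84051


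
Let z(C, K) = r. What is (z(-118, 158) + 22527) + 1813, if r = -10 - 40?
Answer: 24290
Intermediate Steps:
r = -50
z(C, K) = -50
(z(-118, 158) + 22527) + 1813 = (-50 + 22527) + 1813 = 22477 + 1813 = 24290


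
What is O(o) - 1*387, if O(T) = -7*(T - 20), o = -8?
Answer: -191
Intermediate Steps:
O(T) = 140 - 7*T (O(T) = -7*(-20 + T) = 140 - 7*T)
O(o) - 1*387 = (140 - 7*(-8)) - 1*387 = (140 + 56) - 387 = 196 - 387 = -191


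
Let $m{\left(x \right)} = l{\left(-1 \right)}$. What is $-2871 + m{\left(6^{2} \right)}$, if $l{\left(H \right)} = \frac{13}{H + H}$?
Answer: $- \frac{5755}{2} \approx -2877.5$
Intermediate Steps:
$l{\left(H \right)} = \frac{13}{2 H}$
$m{\left(x \right)} = - \frac{13}{2}$ ($m{\left(x \right)} = \frac{13}{2 \left(-1\right)} = \frac{13}{2} \left(-1\right) = - \frac{13}{2}$)
$-2871 + m{\left(6^{2} \right)} = -2871 - \frac{13}{2} = - \frac{5755}{2}$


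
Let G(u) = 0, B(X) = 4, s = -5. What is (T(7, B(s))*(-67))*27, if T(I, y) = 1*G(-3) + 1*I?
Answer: -12663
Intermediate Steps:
T(I, y) = I (T(I, y) = 1*0 + 1*I = 0 + I = I)
(T(7, B(s))*(-67))*27 = (7*(-67))*27 = -469*27 = -12663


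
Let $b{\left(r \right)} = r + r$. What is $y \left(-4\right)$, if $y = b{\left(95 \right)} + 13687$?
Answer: $-55508$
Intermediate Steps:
$b{\left(r \right)} = 2 r$
$y = 13877$ ($y = 2 \cdot 95 + 13687 = 190 + 13687 = 13877$)
$y \left(-4\right) = 13877 \left(-4\right) = -55508$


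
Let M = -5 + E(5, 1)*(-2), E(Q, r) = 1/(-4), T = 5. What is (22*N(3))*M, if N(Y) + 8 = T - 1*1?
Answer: 396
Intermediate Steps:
E(Q, r) = -¼
M = -9/2 (M = -5 - ¼*(-2) = -5 + ½ = -9/2 ≈ -4.5000)
N(Y) = -4 (N(Y) = -8 + (5 - 1*1) = -8 + (5 - 1) = -8 + 4 = -4)
(22*N(3))*M = (22*(-4))*(-9/2) = -88*(-9/2) = 396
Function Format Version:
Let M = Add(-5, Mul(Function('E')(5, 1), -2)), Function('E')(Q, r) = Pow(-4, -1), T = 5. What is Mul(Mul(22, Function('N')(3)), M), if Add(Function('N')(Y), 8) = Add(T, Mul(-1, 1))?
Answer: 396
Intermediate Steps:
Function('E')(Q, r) = Rational(-1, 4)
M = Rational(-9, 2) (M = Add(-5, Mul(Rational(-1, 4), -2)) = Add(-5, Rational(1, 2)) = Rational(-9, 2) ≈ -4.5000)
Function('N')(Y) = -4 (Function('N')(Y) = Add(-8, Add(5, Mul(-1, 1))) = Add(-8, Add(5, -1)) = Add(-8, 4) = -4)
Mul(Mul(22, Function('N')(3)), M) = Mul(Mul(22, -4), Rational(-9, 2)) = Mul(-88, Rational(-9, 2)) = 396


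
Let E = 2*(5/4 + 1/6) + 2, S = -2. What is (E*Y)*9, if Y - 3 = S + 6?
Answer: 609/2 ≈ 304.50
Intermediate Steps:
Y = 7 (Y = 3 + (-2 + 6) = 3 + 4 = 7)
E = 29/6 (E = 2*(5*(1/4) + 1*(1/6)) + 2 = 2*(5/4 + 1/6) + 2 = 2*(17/12) + 2 = 17/6 + 2 = 29/6 ≈ 4.8333)
(E*Y)*9 = ((29/6)*7)*9 = (203/6)*9 = 609/2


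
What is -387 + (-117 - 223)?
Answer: -727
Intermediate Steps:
-387 + (-117 - 223) = -387 - 340 = -727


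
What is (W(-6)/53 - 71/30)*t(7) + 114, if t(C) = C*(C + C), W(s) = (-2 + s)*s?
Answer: -23197/795 ≈ -29.179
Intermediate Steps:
W(s) = s*(-2 + s)
t(C) = 2*C² (t(C) = C*(2*C) = 2*C²)
(W(-6)/53 - 71/30)*t(7) + 114 = (-6*(-2 - 6)/53 - 71/30)*(2*7²) + 114 = (-6*(-8)*(1/53) - 71*1/30)*(2*49) + 114 = (48*(1/53) - 71/30)*98 + 114 = (48/53 - 71/30)*98 + 114 = -2323/1590*98 + 114 = -113827/795 + 114 = -23197/795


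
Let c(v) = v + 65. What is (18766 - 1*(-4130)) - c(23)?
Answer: 22808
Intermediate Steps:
c(v) = 65 + v
(18766 - 1*(-4130)) - c(23) = (18766 - 1*(-4130)) - (65 + 23) = (18766 + 4130) - 1*88 = 22896 - 88 = 22808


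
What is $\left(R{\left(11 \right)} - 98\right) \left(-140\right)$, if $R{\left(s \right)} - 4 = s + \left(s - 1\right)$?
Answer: $10220$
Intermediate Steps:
$R{\left(s \right)} = 3 + 2 s$ ($R{\left(s \right)} = 4 + \left(s + \left(s - 1\right)\right) = 4 + \left(s + \left(-1 + s\right)\right) = 4 + \left(-1 + 2 s\right) = 3 + 2 s$)
$\left(R{\left(11 \right)} - 98\right) \left(-140\right) = \left(\left(3 + 2 \cdot 11\right) - 98\right) \left(-140\right) = \left(\left(3 + 22\right) - 98\right) \left(-140\right) = \left(25 - 98\right) \left(-140\right) = \left(-73\right) \left(-140\right) = 10220$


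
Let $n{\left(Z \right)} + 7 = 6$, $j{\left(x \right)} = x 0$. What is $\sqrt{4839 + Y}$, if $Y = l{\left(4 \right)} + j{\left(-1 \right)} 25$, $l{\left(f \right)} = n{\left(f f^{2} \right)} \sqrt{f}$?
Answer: $\sqrt{4837} \approx 69.549$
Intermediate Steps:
$j{\left(x \right)} = 0$
$n{\left(Z \right)} = -1$ ($n{\left(Z \right)} = -7 + 6 = -1$)
$l{\left(f \right)} = - \sqrt{f}$
$Y = -2$ ($Y = - \sqrt{4} + 0 \cdot 25 = \left(-1\right) 2 + 0 = -2 + 0 = -2$)
$\sqrt{4839 + Y} = \sqrt{4839 - 2} = \sqrt{4837}$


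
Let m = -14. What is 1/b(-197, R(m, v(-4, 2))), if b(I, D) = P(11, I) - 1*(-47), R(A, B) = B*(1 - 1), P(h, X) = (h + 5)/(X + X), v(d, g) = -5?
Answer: 197/9251 ≈ 0.021295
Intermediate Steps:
P(h, X) = (5 + h)/(2*X) (P(h, X) = (5 + h)/((2*X)) = (5 + h)*(1/(2*X)) = (5 + h)/(2*X))
R(A, B) = 0 (R(A, B) = B*0 = 0)
b(I, D) = 47 + 8/I (b(I, D) = (5 + 11)/(2*I) - 1*(-47) = (½)*16/I + 47 = 8/I + 47 = 47 + 8/I)
1/b(-197, R(m, v(-4, 2))) = 1/(47 + 8/(-197)) = 1/(47 + 8*(-1/197)) = 1/(47 - 8/197) = 1/(9251/197) = 197/9251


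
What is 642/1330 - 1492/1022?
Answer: -47437/48545 ≈ -0.97718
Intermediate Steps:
642/1330 - 1492/1022 = 642*(1/1330) - 1492*1/1022 = 321/665 - 746/511 = -47437/48545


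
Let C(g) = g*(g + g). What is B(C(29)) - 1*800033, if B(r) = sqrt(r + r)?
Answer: -799975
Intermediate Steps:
C(g) = 2*g**2 (C(g) = g*(2*g) = 2*g**2)
B(r) = sqrt(2)*sqrt(r) (B(r) = sqrt(2*r) = sqrt(2)*sqrt(r))
B(C(29)) - 1*800033 = sqrt(2)*sqrt(2*29**2) - 1*800033 = sqrt(2)*sqrt(2*841) - 800033 = sqrt(2)*sqrt(1682) - 800033 = sqrt(2)*(29*sqrt(2)) - 800033 = 58 - 800033 = -799975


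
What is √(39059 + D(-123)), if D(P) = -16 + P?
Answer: 2*√9730 ≈ 197.28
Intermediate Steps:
√(39059 + D(-123)) = √(39059 + (-16 - 123)) = √(39059 - 139) = √38920 = 2*√9730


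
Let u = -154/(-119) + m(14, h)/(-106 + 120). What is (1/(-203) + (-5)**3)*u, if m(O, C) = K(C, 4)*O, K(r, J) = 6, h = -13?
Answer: -3146624/3451 ≈ -911.80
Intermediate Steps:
m(O, C) = 6*O
u = 124/17 (u = -154/(-119) + (6*14)/(-106 + 120) = -154*(-1/119) + 84/14 = 22/17 + 84*(1/14) = 22/17 + 6 = 124/17 ≈ 7.2941)
(1/(-203) + (-5)**3)*u = (1/(-203) + (-5)**3)*(124/17) = (-1/203 - 125)*(124/17) = -25376/203*124/17 = -3146624/3451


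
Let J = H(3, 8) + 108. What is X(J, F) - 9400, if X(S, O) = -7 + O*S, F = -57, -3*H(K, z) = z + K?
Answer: -15354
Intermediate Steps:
H(K, z) = -K/3 - z/3 (H(K, z) = -(z + K)/3 = -(K + z)/3 = -K/3 - z/3)
J = 313/3 (J = (-1/3*3 - 1/3*8) + 108 = (-1 - 8/3) + 108 = -11/3 + 108 = 313/3 ≈ 104.33)
X(J, F) - 9400 = (-7 - 57*313/3) - 9400 = (-7 - 5947) - 9400 = -5954 - 9400 = -15354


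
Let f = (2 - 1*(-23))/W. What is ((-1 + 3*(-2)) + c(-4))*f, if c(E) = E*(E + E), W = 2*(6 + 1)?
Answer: 625/14 ≈ 44.643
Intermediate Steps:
W = 14 (W = 2*7 = 14)
f = 25/14 (f = (2 - 1*(-23))/14 = (2 + 23)*(1/14) = 25*(1/14) = 25/14 ≈ 1.7857)
c(E) = 2*E² (c(E) = E*(2*E) = 2*E²)
((-1 + 3*(-2)) + c(-4))*f = ((-1 + 3*(-2)) + 2*(-4)²)*(25/14) = ((-1 - 6) + 2*16)*(25/14) = (-7 + 32)*(25/14) = 25*(25/14) = 625/14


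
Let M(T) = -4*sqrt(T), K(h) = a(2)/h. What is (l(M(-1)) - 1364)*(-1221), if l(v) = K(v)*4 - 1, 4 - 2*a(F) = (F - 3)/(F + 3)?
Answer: 1666665 - 25641*I/10 ≈ 1.6667e+6 - 2564.1*I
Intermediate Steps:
a(F) = 2 - (-3 + F)/(2*(3 + F)) (a(F) = 2 - (F - 3)/(2*(F + 3)) = 2 - (-3 + F)/(2*(3 + F)))
K(h) = 21/(10*h) (K(h) = (3*(5 + 2)/(2*(3 + 2)))/h = ((3/2)*7/5)/h = ((3/2)*(1/5)*7)/h = 21/(10*h))
l(v) = -1 + 42/(5*v) (l(v) = (21/(10*v))*4 - 1 = 42/(5*v) - 1 = -1 + 42/(5*v))
(l(M(-1)) - 1364)*(-1221) = ((42/5 - (-4)*sqrt(-1))/((-4*I)) - 1364)*(-1221) = ((42/5 - (-4)*I)/((-4*I)) - 1364)*(-1221) = ((I/4)*(42/5 + 4*I) - 1364)*(-1221) = (I*(42/5 + 4*I)/4 - 1364)*(-1221) = (-1364 + I*(42/5 + 4*I)/4)*(-1221) = 1665444 - 1221*I*(42/5 + 4*I)/4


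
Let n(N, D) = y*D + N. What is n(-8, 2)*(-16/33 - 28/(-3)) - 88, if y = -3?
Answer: -6992/33 ≈ -211.88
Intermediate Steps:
n(N, D) = N - 3*D (n(N, D) = -3*D + N = N - 3*D)
n(-8, 2)*(-16/33 - 28/(-3)) - 88 = (-8 - 3*2)*(-16/33 - 28/(-3)) - 88 = (-8 - 6)*(-16*1/33 - 28*(-1/3)) - 88 = -14*(-16/33 + 28/3) - 88 = -14*292/33 - 88 = -4088/33 - 88 = -6992/33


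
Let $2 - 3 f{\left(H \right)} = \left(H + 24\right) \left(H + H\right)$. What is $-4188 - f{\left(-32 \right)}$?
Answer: $-4018$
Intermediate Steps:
$f{\left(H \right)} = \frac{2}{3} - \frac{2 H \left(24 + H\right)}{3}$ ($f{\left(H \right)} = \frac{2}{3} - \frac{\left(H + 24\right) \left(H + H\right)}{3} = \frac{2}{3} - \frac{\left(24 + H\right) 2 H}{3} = \frac{2}{3} - \frac{2 H \left(24 + H\right)}{3}$)
$-4188 - f{\left(-32 \right)} = -4188 - \left(\frac{2}{3} - -512 - \frac{2 \left(-32\right)^{2}}{3}\right) = -4188 - \left(\frac{2}{3} + 512 - \frac{2048}{3}\right) = -4188 - -170 = -4188 + 170 = -4018$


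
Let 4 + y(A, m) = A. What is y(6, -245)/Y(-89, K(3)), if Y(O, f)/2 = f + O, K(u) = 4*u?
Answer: -1/77 ≈ -0.012987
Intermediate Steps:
y(A, m) = -4 + A
Y(O, f) = 2*O + 2*f (Y(O, f) = 2*(f + O) = 2*(O + f) = 2*O + 2*f)
y(6, -245)/Y(-89, K(3)) = (-4 + 6)/(2*(-89) + 2*(4*3)) = 2/(-178 + 2*12) = 2/(-178 + 24) = 2/(-154) = 2*(-1/154) = -1/77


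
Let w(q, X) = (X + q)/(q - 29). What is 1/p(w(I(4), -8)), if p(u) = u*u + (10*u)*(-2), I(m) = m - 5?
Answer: -100/591 ≈ -0.16920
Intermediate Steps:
I(m) = -5 + m
w(q, X) = (X + q)/(-29 + q)
p(u) = u**2 - 20*u
1/p(w(I(4), -8)) = 1/(((-8 + (-5 + 4))/(-29 + (-5 + 4)))*(-20 + (-8 + (-5 + 4))/(-29 + (-5 + 4)))) = 1/(((-8 - 1)/(-29 - 1))*(-20 + (-8 - 1)/(-29 - 1))) = 1/((-9/(-30))*(-20 - 9/(-30))) = 1/((-1/30*(-9))*(-20 - 1/30*(-9))) = 1/(3*(-20 + 3/10)/10) = 1/((3/10)*(-197/10)) = 1/(-591/100) = -100/591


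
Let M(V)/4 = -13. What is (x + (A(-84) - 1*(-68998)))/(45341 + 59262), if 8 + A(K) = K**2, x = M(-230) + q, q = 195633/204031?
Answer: 15505327447/21342254693 ≈ 0.72651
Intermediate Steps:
q = 195633/204031 (q = 195633*(1/204031) = 195633/204031 ≈ 0.95884)
M(V) = -52 (M(V) = 4*(-13) = -52)
x = -10413979/204031 (x = -52 + 195633/204031 = -10413979/204031 ≈ -51.041)
A(K) = -8 + K**2
(x + (A(-84) - 1*(-68998)))/(45341 + 59262) = (-10413979/204031 + ((-8 + (-84)**2) - 1*(-68998)))/(45341 + 59262) = (-10413979/204031 + ((-8 + 7056) + 68998))/104603 = (-10413979/204031 + (7048 + 68998))*(1/104603) = (-10413979/204031 + 76046)*(1/104603) = (15505327447/204031)*(1/104603) = 15505327447/21342254693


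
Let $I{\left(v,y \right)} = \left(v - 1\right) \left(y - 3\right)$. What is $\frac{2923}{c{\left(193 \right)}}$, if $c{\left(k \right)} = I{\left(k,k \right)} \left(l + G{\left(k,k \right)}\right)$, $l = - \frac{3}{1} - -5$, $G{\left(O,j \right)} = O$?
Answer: $\frac{2923}{7113600} \approx 0.0004109$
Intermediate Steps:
$I{\left(v,y \right)} = \left(-1 + v\right) \left(-3 + y\right)$
$l = 2$ ($l = \left(-3\right) 1 + 5 = -3 + 5 = 2$)
$c{\left(k \right)} = \left(2 + k\right) \left(3 + k^{2} - 4 k\right)$ ($c{\left(k \right)} = \left(3 - k - 3 k + k k\right) \left(2 + k\right) = \left(3 - k - 3 k + k^{2}\right) \left(2 + k\right) = \left(3 + k^{2} - 4 k\right) \left(2 + k\right) = \left(2 + k\right) \left(3 + k^{2} - 4 k\right)$)
$\frac{2923}{c{\left(193 \right)}} = \frac{2923}{\left(2 + 193\right) \left(3 + 193^{2} - 772\right)} = \frac{2923}{195 \left(3 + 37249 - 772\right)} = \frac{2923}{195 \cdot 36480} = \frac{2923}{7113600}$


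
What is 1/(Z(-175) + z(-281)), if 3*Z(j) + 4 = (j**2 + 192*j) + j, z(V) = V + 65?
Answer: -3/3802 ≈ -0.00078906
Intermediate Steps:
z(V) = 65 + V
Z(j) = -4/3 + j**2/3 + 193*j/3 (Z(j) = -4/3 + ((j**2 + 192*j) + j)/3 = -4/3 + (j**2 + 193*j)/3 = -4/3 + (j**2/3 + 193*j/3) = -4/3 + j**2/3 + 193*j/3)
1/(Z(-175) + z(-281)) = 1/((-4/3 + (1/3)*(-175)**2 + (193/3)*(-175)) + (65 - 281)) = 1/((-4/3 + (1/3)*30625 - 33775/3) - 216) = 1/((-4/3 + 30625/3 - 33775/3) - 216) = 1/(-3154/3 - 216) = 1/(-3802/3) = -3/3802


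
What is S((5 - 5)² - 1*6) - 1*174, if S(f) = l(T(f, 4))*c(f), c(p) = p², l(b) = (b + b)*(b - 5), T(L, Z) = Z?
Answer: -462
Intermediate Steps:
l(b) = 2*b*(-5 + b) (l(b) = (2*b)*(-5 + b) = 2*b*(-5 + b))
S(f) = -8*f² (S(f) = (2*4*(-5 + 4))*f² = (2*4*(-1))*f² = -8*f²)
S((5 - 5)² - 1*6) - 1*174 = -8*((5 - 5)² - 1*6)² - 1*174 = -8*(0² - 6)² - 174 = -8*(0 - 6)² - 174 = -8*(-6)² - 174 = -8*36 - 174 = -288 - 174 = -462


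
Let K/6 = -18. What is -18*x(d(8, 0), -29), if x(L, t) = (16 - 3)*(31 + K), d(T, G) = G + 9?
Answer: 18018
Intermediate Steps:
d(T, G) = 9 + G
K = -108 (K = 6*(-18) = -108)
x(L, t) = -1001 (x(L, t) = (16 - 3)*(31 - 108) = 13*(-77) = -1001)
-18*x(d(8, 0), -29) = -18*(-1001) = 18018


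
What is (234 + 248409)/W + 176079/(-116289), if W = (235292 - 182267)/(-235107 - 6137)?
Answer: -775049545075307/685136025 ≈ -1.1312e+6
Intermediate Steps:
W = -53025/241244 (W = 53025/(-241244) = 53025*(-1/241244) = -53025/241244 ≈ -0.21980)
(234 + 248409)/W + 176079/(-116289) = (234 + 248409)/(-53025/241244) + 176079/(-116289) = 248643*(-241244/53025) + 176079*(-1/116289) = -19994543964/17675 - 58693/38763 = -775049545075307/685136025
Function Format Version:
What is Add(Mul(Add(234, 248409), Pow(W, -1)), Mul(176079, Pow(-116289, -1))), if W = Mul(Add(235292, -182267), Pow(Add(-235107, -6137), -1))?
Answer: Rational(-775049545075307, 685136025) ≈ -1.1312e+6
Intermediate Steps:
W = Rational(-53025, 241244) (W = Mul(53025, Pow(-241244, -1)) = Mul(53025, Rational(-1, 241244)) = Rational(-53025, 241244) ≈ -0.21980)
Add(Mul(Add(234, 248409), Pow(W, -1)), Mul(176079, Pow(-116289, -1))) = Add(Mul(Add(234, 248409), Pow(Rational(-53025, 241244), -1)), Mul(176079, Pow(-116289, -1))) = Add(Mul(248643, Rational(-241244, 53025)), Mul(176079, Rational(-1, 116289))) = Add(Rational(-19994543964, 17675), Rational(-58693, 38763)) = Rational(-775049545075307, 685136025)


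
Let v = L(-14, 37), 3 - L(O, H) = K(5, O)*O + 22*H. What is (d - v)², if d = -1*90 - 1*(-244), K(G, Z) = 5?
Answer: 801025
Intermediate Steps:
d = 154 (d = -90 + 244 = 154)
L(O, H) = 3 - 22*H - 5*O (L(O, H) = 3 - (5*O + 22*H) = 3 + (-22*H - 5*O) = 3 - 22*H - 5*O)
v = -741 (v = 3 - 22*37 - 5*(-14) = 3 - 814 + 70 = -741)
(d - v)² = (154 - 1*(-741))² = (154 + 741)² = 895² = 801025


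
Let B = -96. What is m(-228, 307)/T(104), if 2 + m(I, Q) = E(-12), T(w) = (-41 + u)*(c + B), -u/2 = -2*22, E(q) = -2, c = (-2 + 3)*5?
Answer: 4/4277 ≈ 0.00093524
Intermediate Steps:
c = 5 (c = 1*5 = 5)
u = 88 (u = -(-4)*22 = -2*(-44) = 88)
T(w) = -4277 (T(w) = (-41 + 88)*(5 - 96) = 47*(-91) = -4277)
m(I, Q) = -4 (m(I, Q) = -2 - 2 = -4)
m(-228, 307)/T(104) = -4/(-4277) = -4*(-1/4277) = 4/4277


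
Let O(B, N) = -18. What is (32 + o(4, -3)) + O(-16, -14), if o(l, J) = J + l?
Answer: 15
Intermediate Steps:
(32 + o(4, -3)) + O(-16, -14) = (32 + (-3 + 4)) - 18 = (32 + 1) - 18 = 33 - 18 = 15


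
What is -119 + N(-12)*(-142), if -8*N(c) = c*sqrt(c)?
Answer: -119 - 426*I*sqrt(3) ≈ -119.0 - 737.85*I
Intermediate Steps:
N(c) = -c**(3/2)/8 (N(c) = -c*sqrt(c)/8 = -c**(3/2)/8)
-119 + N(-12)*(-142) = -119 - (-3)*I*sqrt(3)*(-142) = -119 + (3*I*sqrt(3))*(-142) = -119 - 426*I*sqrt(3)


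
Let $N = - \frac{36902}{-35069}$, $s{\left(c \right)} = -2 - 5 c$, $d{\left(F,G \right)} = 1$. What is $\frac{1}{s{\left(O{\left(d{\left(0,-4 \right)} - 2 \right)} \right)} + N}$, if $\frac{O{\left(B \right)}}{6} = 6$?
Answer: $- \frac{35069}{6345656} \approx -0.0055265$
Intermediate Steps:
$O{\left(B \right)} = 36$ ($O{\left(B \right)} = 6 \cdot 6 = 36$)
$N = \frac{36902}{35069}$ ($N = \left(-36902\right) \left(- \frac{1}{35069}\right) = \frac{36902}{35069} \approx 1.0523$)
$\frac{1}{s{\left(O{\left(d{\left(0,-4 \right)} - 2 \right)} \right)} + N} = \frac{1}{\left(-2 - 180\right) + \frac{36902}{35069}} = \frac{1}{-182 + \frac{36902}{35069}} = \frac{1}{- \frac{6345656}{35069}} = - \frac{35069}{6345656}$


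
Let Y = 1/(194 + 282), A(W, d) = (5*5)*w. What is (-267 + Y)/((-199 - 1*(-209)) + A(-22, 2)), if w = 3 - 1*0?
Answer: -127091/40460 ≈ -3.1412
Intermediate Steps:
w = 3 (w = 3 + 0 = 3)
A(W, d) = 75 (A(W, d) = (5*5)*3 = 25*3 = 75)
Y = 1/476 ≈ 0.0021008
(-267 + Y)/((-199 - 1*(-209)) + A(-22, 2)) = (-267 + 1/476)/((-199 - 1*(-209)) + 75) = -127091/476/((-199 + 209) + 75) = -127091/476/(10 + 75) = -127091/476/85 = (1/85)*(-127091/476) = -127091/40460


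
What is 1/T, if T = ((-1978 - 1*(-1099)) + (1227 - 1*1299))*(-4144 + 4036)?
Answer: 1/102708 ≈ 9.7363e-6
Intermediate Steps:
T = 102708 (T = ((-1978 + 1099) + (1227 - 1299))*(-108) = (-879 - 72)*(-108) = -951*(-108) = 102708)
1/T = 1/102708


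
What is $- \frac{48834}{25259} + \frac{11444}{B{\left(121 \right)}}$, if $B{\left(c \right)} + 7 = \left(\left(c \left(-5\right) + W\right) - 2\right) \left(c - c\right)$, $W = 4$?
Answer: $- \frac{289405834}{176813} \approx -1636.8$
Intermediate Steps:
$B{\left(c \right)} = -7$ ($B{\left(c \right)} = -7 + \left(\left(c \left(-5\right) + 4\right) - 2\right) \left(c - c\right) = -7 + \left(\left(- 5 c + 4\right) - 2\right) 0 = -7 + \left(\left(4 - 5 c\right) - 2\right) 0 = -7 + \left(2 - 5 c\right) 0 = -7 + 0 = -7$)
$- \frac{48834}{25259} + \frac{11444}{B{\left(121 \right)}} = - \frac{48834}{25259} + \frac{11444}{-7} = \left(-48834\right) \frac{1}{25259} + 11444 \left(- \frac{1}{7}\right) = - \frac{48834}{25259} - \frac{11444}{7} = - \frac{289405834}{176813}$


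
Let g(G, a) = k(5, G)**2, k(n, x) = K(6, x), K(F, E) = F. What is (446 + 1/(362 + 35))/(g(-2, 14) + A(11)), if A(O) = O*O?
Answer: 177063/62329 ≈ 2.8408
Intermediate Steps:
A(O) = O**2
k(n, x) = 6
g(G, a) = 36 (g(G, a) = 6**2 = 36)
(446 + 1/(362 + 35))/(g(-2, 14) + A(11)) = (446 + 1/(362 + 35))/(36 + 11**2) = (446 + 1/397)/(36 + 121) = (446 + 1/397)/157 = (177063/397)*(1/157) = 177063/62329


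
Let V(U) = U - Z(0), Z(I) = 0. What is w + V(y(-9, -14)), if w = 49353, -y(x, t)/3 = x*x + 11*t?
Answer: 49572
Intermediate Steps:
y(x, t) = -33*t - 3*x² (y(x, t) = -3*(x*x + 11*t) = -3*(x² + 11*t) = -33*t - 3*x²)
V(U) = U (V(U) = U - 1*0 = U + 0 = U)
w + V(y(-9, -14)) = 49353 + (-33*(-14) - 3*(-9)²) = 49353 + (462 - 3*81) = 49353 + (462 - 243) = 49353 + 219 = 49572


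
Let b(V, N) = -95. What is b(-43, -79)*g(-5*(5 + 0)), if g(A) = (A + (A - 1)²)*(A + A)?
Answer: 3092250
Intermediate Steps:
g(A) = 2*A*(A + (-1 + A)²) (g(A) = (A + (-1 + A)²)*(2*A) = 2*A*(A + (-1 + A)²))
b(-43, -79)*g(-5*(5 + 0)) = -190*(-5*(5 + 0))*(-5*(5 + 0) + (-1 - 5*(5 + 0))²) = -190*(-5*5)*(-5*5 + (-1 - 5*5)²) = -190*(-25)*(-25 + (-1 - 25)²) = -190*(-25)*(-25 + (-26)²) = -190*(-25)*(-25 + 676) = -190*(-25)*651 = -95*(-32550) = 3092250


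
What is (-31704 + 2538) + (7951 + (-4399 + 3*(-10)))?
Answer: -25644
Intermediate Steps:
(-31704 + 2538) + (7951 + (-4399 + 3*(-10))) = -29166 + (7951 + (-4399 - 30)) = -29166 + (7951 - 4429) = -29166 + 3522 = -25644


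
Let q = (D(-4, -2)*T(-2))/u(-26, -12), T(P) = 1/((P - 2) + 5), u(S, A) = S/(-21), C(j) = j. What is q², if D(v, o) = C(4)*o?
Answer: 7056/169 ≈ 41.751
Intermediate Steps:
D(v, o) = 4*o
u(S, A) = -S/21 (u(S, A) = S*(-1/21) = -S/21)
T(P) = 1/(3 + P) (T(P) = 1/((-2 + P) + 5) = 1/(3 + P))
q = -84/13 (q = ((4*(-2))/(3 - 2))/((-1/21*(-26))) = (-8/1)/(26/21) = -8*1*(21/26) = -8*21/26 = -84/13 ≈ -6.4615)
q² = (-84/13)² = 7056/169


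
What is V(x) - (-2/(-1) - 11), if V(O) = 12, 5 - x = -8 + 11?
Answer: 21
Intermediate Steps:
x = 2 (x = 5 - (-8 + 11) = 5 - 1*3 = 5 - 3 = 2)
V(x) - (-2/(-1) - 11) = 12 - (-2/(-1) - 11) = 12 - (-1*(-2) - 11) = 12 - (2 - 11) = 12 - 1*(-9) = 12 + 9 = 21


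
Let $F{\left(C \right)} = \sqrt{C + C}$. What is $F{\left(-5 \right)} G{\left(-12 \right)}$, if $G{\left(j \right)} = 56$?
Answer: $56 i \sqrt{10} \approx 177.09 i$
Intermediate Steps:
$F{\left(C \right)} = \sqrt{2} \sqrt{C}$ ($F{\left(C \right)} = \sqrt{2 C} = \sqrt{2} \sqrt{C}$)
$F{\left(-5 \right)} G{\left(-12 \right)} = \sqrt{2} \sqrt{-5} \cdot 56 = \sqrt{2} i \sqrt{5} \cdot 56 = i \sqrt{10} \cdot 56 = 56 i \sqrt{10}$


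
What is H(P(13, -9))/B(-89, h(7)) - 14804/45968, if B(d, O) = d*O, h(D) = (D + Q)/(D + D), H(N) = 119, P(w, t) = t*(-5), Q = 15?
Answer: -13196115/11250668 ≈ -1.1729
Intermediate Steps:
P(w, t) = -5*t
h(D) = (15 + D)/(2*D) (h(D) = (D + 15)/(D + D) = (15 + D)/((2*D)) = (15 + D)*(1/(2*D)) = (15 + D)/(2*D))
B(d, O) = O*d
H(P(13, -9))/B(-89, h(7)) - 14804/45968 = 119/((((½)*(15 + 7)/7)*(-89))) - 14804/45968 = 119/((((½)*(⅐)*22)*(-89))) - 14804*1/45968 = 119/(((11/7)*(-89))) - 3701/11492 = 119/(-979/7) - 3701/11492 = 119*(-7/979) - 3701/11492 = -833/979 - 3701/11492 = -13196115/11250668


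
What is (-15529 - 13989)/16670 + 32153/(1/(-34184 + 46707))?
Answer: 3356104563606/8335 ≈ 4.0265e+8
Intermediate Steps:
(-15529 - 13989)/16670 + 32153/(1/(-34184 + 46707)) = -29518*1/16670 + 32153/(1/12523) = -14759/8335 + 32153/(1/12523) = -14759/8335 + 32153*12523 = -14759/8335 + 402652019 = 3356104563606/8335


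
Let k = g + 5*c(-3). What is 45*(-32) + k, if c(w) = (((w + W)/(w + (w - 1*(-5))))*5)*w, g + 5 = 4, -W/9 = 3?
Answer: -3691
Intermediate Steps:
W = -27 (W = -9*3 = -27)
g = -1 (g = -5 + 4 = -1)
c(w) = 5*w*(-27 + w)/(5 + 2*w) (c(w) = (((w - 27)/(w + (w - 1*(-5))))*5)*w = (((-27 + w)/(w + (w + 5)))*5)*w = (((-27 + w)/(w + (5 + w)))*5)*w = (((-27 + w)/(5 + 2*w))*5)*w = (5*(-27 + w)/(5 + 2*w))*w = 5*w*(-27 + w)/(5 + 2*w))
k = -2251 (k = -1 + 5*(5*(-3)*(-27 - 3)/(5 + 2*(-3))) = -1 + 5*(5*(-3)*(-30)/(5 - 6)) = -1 + 5*(5*(-3)*(-30)/(-1)) = -1 + 5*(5*(-3)*(-1)*(-30)) = -1 + 5*(-450) = -1 - 2250 = -2251)
45*(-32) + k = 45*(-32) - 2251 = -1440 - 2251 = -3691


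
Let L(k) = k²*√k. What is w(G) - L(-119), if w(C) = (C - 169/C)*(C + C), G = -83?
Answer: 13440 - 14161*I*√119 ≈ 13440.0 - 1.5448e+5*I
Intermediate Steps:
w(C) = 2*C*(C - 169/C) (w(C) = (C - 169/C)*(2*C) = 2*C*(C - 169/C))
L(k) = k^(5/2)
w(G) - L(-119) = (-338 + 2*(-83)²) - (-119)^(5/2) = (-338 + 2*6889) - 14161*I*√119 = (-338 + 13778) - 14161*I*√119 = 13440 - 14161*I*√119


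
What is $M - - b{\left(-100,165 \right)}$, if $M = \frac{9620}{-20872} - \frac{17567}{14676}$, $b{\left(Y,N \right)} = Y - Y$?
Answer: $- \frac{63480193}{38289684} \approx -1.6579$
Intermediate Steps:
$b{\left(Y,N \right)} = 0$
$M = - \frac{63480193}{38289684}$ ($M = 9620 \left(- \frac{1}{20872}\right) - \frac{17567}{14676} = - \frac{2405}{5218} - \frac{17567}{14676} = - \frac{63480193}{38289684} \approx -1.6579$)
$M - - b{\left(-100,165 \right)} = - \frac{63480193}{38289684} - \left(-1\right) 0 = - \frac{63480193}{38289684} - 0 = - \frac{63480193}{38289684} + 0 = - \frac{63480193}{38289684}$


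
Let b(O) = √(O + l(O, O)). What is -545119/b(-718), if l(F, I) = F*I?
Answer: -545119*√514806/514806 ≈ -759.75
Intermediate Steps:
b(O) = √(O + O²) (b(O) = √(O + O*O) = √(O + O²))
-545119/b(-718) = -545119*√514806/514806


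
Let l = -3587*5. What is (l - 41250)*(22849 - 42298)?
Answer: 1151089065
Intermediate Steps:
l = -17935
(l - 41250)*(22849 - 42298) = (-17935 - 41250)*(22849 - 42298) = -59185*(-19449) = 1151089065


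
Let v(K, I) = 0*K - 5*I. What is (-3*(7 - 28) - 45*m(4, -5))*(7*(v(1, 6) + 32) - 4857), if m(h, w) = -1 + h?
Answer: 348696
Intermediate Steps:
v(K, I) = -5*I (v(K, I) = 0 - 5*I = -5*I)
(-3*(7 - 28) - 45*m(4, -5))*(7*(v(1, 6) + 32) - 4857) = (-3*(7 - 28) - 45*(-1 + 4))*(7*(-5*6 + 32) - 4857) = (-3*(-21) - 45*3)*(7*(-30 + 32) - 4857) = (63 - 135)*(7*2 - 4857) = -72*(14 - 4857) = -72*(-4843) = 348696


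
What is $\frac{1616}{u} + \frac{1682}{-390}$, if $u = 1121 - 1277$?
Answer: $- \frac{2861}{195} \approx -14.672$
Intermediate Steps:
$u = -156$
$\frac{1616}{u} + \frac{1682}{-390} = \frac{1616}{-156} + \frac{1682}{-390} = 1616 \left(- \frac{1}{156}\right) + 1682 \left(- \frac{1}{390}\right) = - \frac{404}{39} - \frac{841}{195} = - \frac{2861}{195}$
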